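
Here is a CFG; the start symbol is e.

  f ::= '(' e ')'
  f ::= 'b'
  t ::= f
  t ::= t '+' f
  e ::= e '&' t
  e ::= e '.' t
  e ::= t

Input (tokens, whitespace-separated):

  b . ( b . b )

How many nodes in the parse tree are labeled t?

4

[e [e [t [f b]]] . [t [f ( [e [e [t [f b]]] . [t [f b]]] )]]]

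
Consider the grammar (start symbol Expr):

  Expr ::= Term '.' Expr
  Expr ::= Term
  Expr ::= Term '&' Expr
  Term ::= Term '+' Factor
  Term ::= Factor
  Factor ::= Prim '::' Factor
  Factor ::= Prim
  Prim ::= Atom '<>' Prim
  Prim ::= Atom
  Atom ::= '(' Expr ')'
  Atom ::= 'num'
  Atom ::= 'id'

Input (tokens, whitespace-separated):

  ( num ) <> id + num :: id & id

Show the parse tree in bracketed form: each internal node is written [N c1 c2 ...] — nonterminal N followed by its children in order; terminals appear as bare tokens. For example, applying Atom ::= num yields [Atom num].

[Expr [Term [Term [Factor [Prim [Atom ( [Expr [Term [Factor [Prim [Atom num]]]]] )] <> [Prim [Atom id]]]]] + [Factor [Prim [Atom num]] :: [Factor [Prim [Atom id]]]]] & [Expr [Term [Factor [Prim [Atom id]]]]]]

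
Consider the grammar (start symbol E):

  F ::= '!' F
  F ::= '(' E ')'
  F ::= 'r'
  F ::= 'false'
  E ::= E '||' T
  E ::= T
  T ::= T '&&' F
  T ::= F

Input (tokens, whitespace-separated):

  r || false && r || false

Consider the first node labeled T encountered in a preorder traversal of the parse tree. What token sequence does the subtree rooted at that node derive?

[E [E [E [T [F r]]] || [T [T [F false]] && [F r]]] || [T [F false]]]

r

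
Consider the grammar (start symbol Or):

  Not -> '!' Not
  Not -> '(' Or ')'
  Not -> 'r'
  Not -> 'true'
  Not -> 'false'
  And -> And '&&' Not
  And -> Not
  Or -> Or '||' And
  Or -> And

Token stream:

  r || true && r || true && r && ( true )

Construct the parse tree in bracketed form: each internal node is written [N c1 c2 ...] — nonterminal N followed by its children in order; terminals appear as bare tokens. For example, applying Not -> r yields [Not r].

[Or [Or [Or [And [Not r]]] || [And [And [Not true]] && [Not r]]] || [And [And [And [Not true]] && [Not r]] && [Not ( [Or [And [Not true]]] )]]]

Or
Or || And
Or || And || And
And || And || And
Not || And || And
r || And || And
r || And && Not || And
r || Not && Not || And
r || true && Not || And
r || true && r || And
r || true && r || And && Not
r || true && r || And && Not && Not
r || true && r || Not && Not && Not
r || true && r || true && Not && Not
r || true && r || true && r && Not
r || true && r || true && r && ( Or )
r || true && r || true && r && ( And )
r || true && r || true && r && ( Not )
r || true && r || true && r && ( true )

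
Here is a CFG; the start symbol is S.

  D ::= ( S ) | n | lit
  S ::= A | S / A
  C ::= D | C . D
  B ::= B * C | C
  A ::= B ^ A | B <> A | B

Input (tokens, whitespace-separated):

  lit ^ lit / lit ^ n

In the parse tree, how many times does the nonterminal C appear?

4

[S [S [A [B [C [D lit]]] ^ [A [B [C [D lit]]]]]] / [A [B [C [D lit]]] ^ [A [B [C [D n]]]]]]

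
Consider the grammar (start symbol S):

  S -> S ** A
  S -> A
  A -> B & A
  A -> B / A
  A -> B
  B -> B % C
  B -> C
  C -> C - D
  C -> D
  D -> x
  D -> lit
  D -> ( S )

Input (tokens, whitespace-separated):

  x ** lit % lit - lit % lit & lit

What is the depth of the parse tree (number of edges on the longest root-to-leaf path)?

7

[S [S [A [B [C [D x]]]]] ** [A [B [B [B [C [D lit]]] % [C [C [D lit]] - [D lit]]] % [C [D lit]]] & [A [B [C [D lit]]]]]]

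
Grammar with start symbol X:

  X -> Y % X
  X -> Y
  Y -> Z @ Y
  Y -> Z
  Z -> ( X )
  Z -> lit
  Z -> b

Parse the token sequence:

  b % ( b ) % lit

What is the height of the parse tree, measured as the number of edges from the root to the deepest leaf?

7

[X [Y [Z b]] % [X [Y [Z ( [X [Y [Z b]]] )]] % [X [Y [Z lit]]]]]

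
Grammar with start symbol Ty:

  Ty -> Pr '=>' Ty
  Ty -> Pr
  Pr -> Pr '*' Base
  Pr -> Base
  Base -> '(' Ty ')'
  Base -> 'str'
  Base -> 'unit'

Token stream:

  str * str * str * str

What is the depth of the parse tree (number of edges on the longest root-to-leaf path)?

6

[Ty [Pr [Pr [Pr [Pr [Base str]] * [Base str]] * [Base str]] * [Base str]]]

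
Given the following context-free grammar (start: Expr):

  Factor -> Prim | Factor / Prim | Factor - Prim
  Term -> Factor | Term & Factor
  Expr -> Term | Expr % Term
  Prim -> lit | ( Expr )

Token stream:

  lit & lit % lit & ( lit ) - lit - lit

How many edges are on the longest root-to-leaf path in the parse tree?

[Expr [Expr [Term [Term [Factor [Prim lit]]] & [Factor [Prim lit]]]] % [Term [Term [Factor [Prim lit]]] & [Factor [Factor [Factor [Prim ( [Expr [Term [Factor [Prim lit]]]] )]] - [Prim lit]] - [Prim lit]]]]

10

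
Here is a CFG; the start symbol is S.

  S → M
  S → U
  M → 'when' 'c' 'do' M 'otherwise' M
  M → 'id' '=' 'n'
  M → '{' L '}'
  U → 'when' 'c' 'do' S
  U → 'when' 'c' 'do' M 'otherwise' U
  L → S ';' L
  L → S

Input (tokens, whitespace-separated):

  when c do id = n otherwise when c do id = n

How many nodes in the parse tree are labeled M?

[S [U when c do [M id = n] otherwise [U when c do [S [M id = n]]]]]

2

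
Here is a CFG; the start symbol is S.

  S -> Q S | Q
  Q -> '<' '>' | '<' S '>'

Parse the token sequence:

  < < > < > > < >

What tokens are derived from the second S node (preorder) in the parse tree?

[S [Q < [S [Q < >] [S [Q < >]]] >] [S [Q < >]]]

< > < >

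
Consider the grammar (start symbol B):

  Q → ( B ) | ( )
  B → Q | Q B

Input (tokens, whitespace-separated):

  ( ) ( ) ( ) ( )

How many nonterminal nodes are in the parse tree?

[B [Q ( )] [B [Q ( )] [B [Q ( )] [B [Q ( )]]]]]

8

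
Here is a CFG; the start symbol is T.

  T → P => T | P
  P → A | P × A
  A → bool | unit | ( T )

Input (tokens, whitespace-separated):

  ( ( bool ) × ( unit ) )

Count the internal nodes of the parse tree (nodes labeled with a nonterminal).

14

[T [P [A ( [T [P [P [A ( [T [P [A bool]]] )]] × [A ( [T [P [A unit]]] )]]] )]]]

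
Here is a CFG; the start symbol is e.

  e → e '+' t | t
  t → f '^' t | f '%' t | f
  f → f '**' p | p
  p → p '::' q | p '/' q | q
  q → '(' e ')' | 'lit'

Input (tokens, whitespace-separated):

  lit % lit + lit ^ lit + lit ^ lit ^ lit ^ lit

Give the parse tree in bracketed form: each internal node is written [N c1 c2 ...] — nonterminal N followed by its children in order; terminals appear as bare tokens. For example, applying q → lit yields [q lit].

[e [e [e [t [f [p [q lit]]] % [t [f [p [q lit]]]]]] + [t [f [p [q lit]]] ^ [t [f [p [q lit]]]]]] + [t [f [p [q lit]]] ^ [t [f [p [q lit]]] ^ [t [f [p [q lit]]] ^ [t [f [p [q lit]]]]]]]]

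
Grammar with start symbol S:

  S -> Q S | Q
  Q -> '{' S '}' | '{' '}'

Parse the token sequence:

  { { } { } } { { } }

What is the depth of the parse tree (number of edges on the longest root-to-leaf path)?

[S [Q { [S [Q { }] [S [Q { }]]] }] [S [Q { [S [Q { }]] }]]]

5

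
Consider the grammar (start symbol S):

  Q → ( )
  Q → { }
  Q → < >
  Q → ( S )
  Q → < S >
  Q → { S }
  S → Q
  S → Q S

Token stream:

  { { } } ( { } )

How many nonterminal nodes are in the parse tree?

[S [Q { [S [Q { }]] }] [S [Q ( [S [Q { }]] )]]]

8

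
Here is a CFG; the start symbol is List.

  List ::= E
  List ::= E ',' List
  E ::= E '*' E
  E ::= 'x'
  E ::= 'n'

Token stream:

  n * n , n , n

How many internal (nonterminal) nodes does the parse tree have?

[List [E [E n] * [E n]] , [List [E n] , [List [E n]]]]

8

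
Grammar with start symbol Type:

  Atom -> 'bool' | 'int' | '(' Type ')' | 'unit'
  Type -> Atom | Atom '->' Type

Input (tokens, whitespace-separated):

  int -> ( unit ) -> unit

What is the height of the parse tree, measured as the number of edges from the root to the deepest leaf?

5

[Type [Atom int] -> [Type [Atom ( [Type [Atom unit]] )] -> [Type [Atom unit]]]]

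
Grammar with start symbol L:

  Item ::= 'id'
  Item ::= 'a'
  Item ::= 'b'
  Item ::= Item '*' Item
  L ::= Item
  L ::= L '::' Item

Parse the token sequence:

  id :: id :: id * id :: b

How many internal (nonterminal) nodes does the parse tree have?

[L [L [L [L [Item id]] :: [Item id]] :: [Item [Item id] * [Item id]]] :: [Item b]]

10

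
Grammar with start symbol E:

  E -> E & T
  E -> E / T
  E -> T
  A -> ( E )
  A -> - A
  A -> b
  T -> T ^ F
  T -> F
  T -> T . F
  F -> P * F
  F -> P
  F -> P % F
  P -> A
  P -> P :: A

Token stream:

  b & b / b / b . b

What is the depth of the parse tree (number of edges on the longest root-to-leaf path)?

[E [E [E [E [T [F [P [A b]]]]] & [T [F [P [A b]]]]] / [T [F [P [A b]]]]] / [T [T [F [P [A b]]]] . [F [P [A b]]]]]

8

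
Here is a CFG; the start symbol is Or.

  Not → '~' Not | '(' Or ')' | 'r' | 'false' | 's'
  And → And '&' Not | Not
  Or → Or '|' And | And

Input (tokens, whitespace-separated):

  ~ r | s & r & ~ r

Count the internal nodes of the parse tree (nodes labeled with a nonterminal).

[Or [Or [And [Not ~ [Not r]]]] | [And [And [And [Not s]] & [Not r]] & [Not ~ [Not r]]]]

12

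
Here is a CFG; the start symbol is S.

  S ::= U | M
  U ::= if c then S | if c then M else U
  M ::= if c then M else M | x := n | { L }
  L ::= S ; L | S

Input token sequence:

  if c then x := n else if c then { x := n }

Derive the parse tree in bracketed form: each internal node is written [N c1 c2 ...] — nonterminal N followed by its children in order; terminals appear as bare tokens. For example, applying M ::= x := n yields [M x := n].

S
U
if c then M else U
if c then x := n else U
if c then x := n else if c then S
if c then x := n else if c then M
if c then x := n else if c then { L }
if c then x := n else if c then { S }
if c then x := n else if c then { M }
if c then x := n else if c then { x := n }

[S [U if c then [M x := n] else [U if c then [S [M { [L [S [M x := n]]] }]]]]]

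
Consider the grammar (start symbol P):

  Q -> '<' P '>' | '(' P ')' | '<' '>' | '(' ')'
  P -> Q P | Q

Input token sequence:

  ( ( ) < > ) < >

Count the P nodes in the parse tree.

[P [Q ( [P [Q ( )] [P [Q < >]]] )] [P [Q < >]]]

4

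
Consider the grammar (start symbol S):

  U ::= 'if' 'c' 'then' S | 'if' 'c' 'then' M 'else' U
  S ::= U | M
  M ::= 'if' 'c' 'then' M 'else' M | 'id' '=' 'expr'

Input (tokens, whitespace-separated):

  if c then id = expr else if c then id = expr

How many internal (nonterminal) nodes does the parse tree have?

6

[S [U if c then [M id = expr] else [U if c then [S [M id = expr]]]]]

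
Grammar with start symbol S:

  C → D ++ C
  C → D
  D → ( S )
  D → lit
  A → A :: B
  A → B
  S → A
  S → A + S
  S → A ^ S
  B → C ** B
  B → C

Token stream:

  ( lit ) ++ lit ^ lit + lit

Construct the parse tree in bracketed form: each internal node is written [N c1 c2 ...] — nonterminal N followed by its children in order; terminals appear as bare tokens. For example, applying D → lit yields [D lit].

[S [A [B [C [D ( [S [A [B [C [D lit]]]]] )] ++ [C [D lit]]]]] ^ [S [A [B [C [D lit]]]] + [S [A [B [C [D lit]]]]]]]

S
A ^ S
B ^ S
C ^ S
D ++ C ^ S
( S ) ++ C ^ S
( A ) ++ C ^ S
( B ) ++ C ^ S
( C ) ++ C ^ S
( D ) ++ C ^ S
( lit ) ++ C ^ S
( lit ) ++ D ^ S
( lit ) ++ lit ^ S
( lit ) ++ lit ^ A + S
( lit ) ++ lit ^ B + S
( lit ) ++ lit ^ C + S
( lit ) ++ lit ^ D + S
( lit ) ++ lit ^ lit + S
( lit ) ++ lit ^ lit + A
( lit ) ++ lit ^ lit + B
( lit ) ++ lit ^ lit + C
( lit ) ++ lit ^ lit + D
( lit ) ++ lit ^ lit + lit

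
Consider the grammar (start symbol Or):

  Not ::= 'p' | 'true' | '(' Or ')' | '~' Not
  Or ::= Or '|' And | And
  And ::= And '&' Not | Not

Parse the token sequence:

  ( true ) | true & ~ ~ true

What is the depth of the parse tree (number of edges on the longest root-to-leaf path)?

7

[Or [Or [And [Not ( [Or [And [Not true]]] )]]] | [And [And [Not true]] & [Not ~ [Not ~ [Not true]]]]]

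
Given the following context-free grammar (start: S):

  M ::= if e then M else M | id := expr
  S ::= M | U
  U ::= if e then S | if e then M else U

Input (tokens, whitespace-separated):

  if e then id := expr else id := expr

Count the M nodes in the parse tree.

[S [M if e then [M id := expr] else [M id := expr]]]

3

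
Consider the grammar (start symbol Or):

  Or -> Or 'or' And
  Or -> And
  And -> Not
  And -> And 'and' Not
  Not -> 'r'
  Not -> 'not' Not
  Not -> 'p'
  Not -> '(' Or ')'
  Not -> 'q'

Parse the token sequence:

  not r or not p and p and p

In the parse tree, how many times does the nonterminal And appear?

[Or [Or [And [Not not [Not r]]]] or [And [And [And [Not not [Not p]]] and [Not p]] and [Not p]]]

4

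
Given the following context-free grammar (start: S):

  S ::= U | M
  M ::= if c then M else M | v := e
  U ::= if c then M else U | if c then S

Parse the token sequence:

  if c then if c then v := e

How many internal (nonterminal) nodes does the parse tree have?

6

[S [U if c then [S [U if c then [S [M v := e]]]]]]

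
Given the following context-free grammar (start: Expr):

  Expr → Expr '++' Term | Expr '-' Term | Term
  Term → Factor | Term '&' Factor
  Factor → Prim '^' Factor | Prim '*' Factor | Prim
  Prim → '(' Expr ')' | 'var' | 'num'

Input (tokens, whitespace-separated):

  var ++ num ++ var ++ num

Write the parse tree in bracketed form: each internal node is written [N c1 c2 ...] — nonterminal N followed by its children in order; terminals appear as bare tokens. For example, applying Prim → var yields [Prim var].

Expr
Expr ++ Term
Expr ++ Term ++ Term
Expr ++ Term ++ Term ++ Term
Term ++ Term ++ Term ++ Term
Factor ++ Term ++ Term ++ Term
Prim ++ Term ++ Term ++ Term
var ++ Term ++ Term ++ Term
var ++ Factor ++ Term ++ Term
var ++ Prim ++ Term ++ Term
var ++ num ++ Term ++ Term
var ++ num ++ Factor ++ Term
var ++ num ++ Prim ++ Term
var ++ num ++ var ++ Term
var ++ num ++ var ++ Factor
var ++ num ++ var ++ Prim
var ++ num ++ var ++ num

[Expr [Expr [Expr [Expr [Term [Factor [Prim var]]]] ++ [Term [Factor [Prim num]]]] ++ [Term [Factor [Prim var]]]] ++ [Term [Factor [Prim num]]]]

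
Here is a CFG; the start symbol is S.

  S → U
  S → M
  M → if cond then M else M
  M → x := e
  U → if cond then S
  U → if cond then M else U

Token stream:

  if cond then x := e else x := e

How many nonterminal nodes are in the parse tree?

4

[S [M if cond then [M x := e] else [M x := e]]]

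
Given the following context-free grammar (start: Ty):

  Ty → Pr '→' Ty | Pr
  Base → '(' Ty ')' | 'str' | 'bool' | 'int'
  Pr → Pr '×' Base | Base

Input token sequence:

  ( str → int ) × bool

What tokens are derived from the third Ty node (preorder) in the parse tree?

[Ty [Pr [Pr [Base ( [Ty [Pr [Base str]] → [Ty [Pr [Base int]]]] )]] × [Base bool]]]

int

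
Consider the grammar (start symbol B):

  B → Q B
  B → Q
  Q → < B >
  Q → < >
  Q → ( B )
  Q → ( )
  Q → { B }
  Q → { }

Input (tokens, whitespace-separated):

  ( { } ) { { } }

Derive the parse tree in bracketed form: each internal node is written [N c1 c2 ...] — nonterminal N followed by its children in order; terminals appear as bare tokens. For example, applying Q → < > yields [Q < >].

B
Q B
( B ) B
( Q ) B
( { } ) B
( { } ) Q
( { } ) { B }
( { } ) { Q }
( { } ) { { } }

[B [Q ( [B [Q { }]] )] [B [Q { [B [Q { }]] }]]]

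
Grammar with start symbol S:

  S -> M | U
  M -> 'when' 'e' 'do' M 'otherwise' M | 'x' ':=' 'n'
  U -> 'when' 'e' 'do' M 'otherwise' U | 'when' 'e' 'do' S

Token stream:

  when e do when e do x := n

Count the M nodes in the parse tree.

[S [U when e do [S [U when e do [S [M x := n]]]]]]

1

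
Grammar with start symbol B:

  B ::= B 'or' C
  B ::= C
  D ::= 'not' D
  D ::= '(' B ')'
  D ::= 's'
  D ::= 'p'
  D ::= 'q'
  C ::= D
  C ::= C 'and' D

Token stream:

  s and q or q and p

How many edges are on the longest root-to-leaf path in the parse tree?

[B [B [C [C [D s]] and [D q]]] or [C [C [D q]] and [D p]]]

5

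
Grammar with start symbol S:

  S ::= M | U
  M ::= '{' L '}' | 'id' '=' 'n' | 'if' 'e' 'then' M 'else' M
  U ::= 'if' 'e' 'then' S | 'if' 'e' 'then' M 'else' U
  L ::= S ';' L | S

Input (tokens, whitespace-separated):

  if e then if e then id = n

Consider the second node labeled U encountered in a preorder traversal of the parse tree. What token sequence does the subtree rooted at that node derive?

if e then id = n

[S [U if e then [S [U if e then [S [M id = n]]]]]]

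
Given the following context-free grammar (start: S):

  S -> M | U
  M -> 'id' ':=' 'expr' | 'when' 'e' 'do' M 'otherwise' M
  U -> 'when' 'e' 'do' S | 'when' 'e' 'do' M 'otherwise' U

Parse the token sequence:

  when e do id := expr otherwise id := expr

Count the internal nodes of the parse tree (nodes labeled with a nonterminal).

4

[S [M when e do [M id := expr] otherwise [M id := expr]]]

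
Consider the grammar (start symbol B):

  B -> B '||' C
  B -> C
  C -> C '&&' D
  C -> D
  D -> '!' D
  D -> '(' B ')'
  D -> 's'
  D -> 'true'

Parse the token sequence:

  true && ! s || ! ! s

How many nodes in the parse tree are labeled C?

3

[B [B [C [C [D true]] && [D ! [D s]]]] || [C [D ! [D ! [D s]]]]]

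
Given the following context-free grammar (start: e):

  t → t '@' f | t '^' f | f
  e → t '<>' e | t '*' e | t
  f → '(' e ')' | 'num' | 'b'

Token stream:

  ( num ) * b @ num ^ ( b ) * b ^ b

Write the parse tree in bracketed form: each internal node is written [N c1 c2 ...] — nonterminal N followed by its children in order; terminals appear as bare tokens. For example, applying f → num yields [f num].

e
t * e
f * e
( e ) * e
( t ) * e
( f ) * e
( num ) * e
( num ) * t * e
( num ) * t ^ f * e
( num ) * t @ f ^ f * e
( num ) * f @ f ^ f * e
( num ) * b @ f ^ f * e
( num ) * b @ num ^ f * e
( num ) * b @ num ^ ( e ) * e
( num ) * b @ num ^ ( t ) * e
( num ) * b @ num ^ ( f ) * e
( num ) * b @ num ^ ( b ) * e
( num ) * b @ num ^ ( b ) * t
( num ) * b @ num ^ ( b ) * t ^ f
( num ) * b @ num ^ ( b ) * f ^ f
( num ) * b @ num ^ ( b ) * b ^ f
( num ) * b @ num ^ ( b ) * b ^ b

[e [t [f ( [e [t [f num]]] )]] * [e [t [t [t [f b]] @ [f num]] ^ [f ( [e [t [f b]]] )]] * [e [t [t [f b]] ^ [f b]]]]]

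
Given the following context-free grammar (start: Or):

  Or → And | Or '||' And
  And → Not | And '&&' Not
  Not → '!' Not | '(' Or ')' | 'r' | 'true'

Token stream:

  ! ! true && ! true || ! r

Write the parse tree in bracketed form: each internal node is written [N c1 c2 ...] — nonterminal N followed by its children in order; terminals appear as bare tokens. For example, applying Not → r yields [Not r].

[Or [Or [And [And [Not ! [Not ! [Not true]]]] && [Not ! [Not true]]]] || [And [Not ! [Not r]]]]

Or
Or || And
And || And
And && Not || And
Not && Not || And
! Not && Not || And
! ! Not && Not || And
! ! true && Not || And
! ! true && ! Not || And
! ! true && ! true || And
! ! true && ! true || Not
! ! true && ! true || ! Not
! ! true && ! true || ! r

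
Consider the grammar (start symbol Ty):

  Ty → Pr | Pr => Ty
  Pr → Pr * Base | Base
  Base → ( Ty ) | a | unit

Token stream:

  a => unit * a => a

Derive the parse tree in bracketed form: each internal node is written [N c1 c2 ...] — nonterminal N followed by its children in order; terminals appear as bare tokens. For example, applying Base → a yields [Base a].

Ty
Pr => Ty
Base => Ty
a => Ty
a => Pr => Ty
a => Pr * Base => Ty
a => Base * Base => Ty
a => unit * Base => Ty
a => unit * a => Ty
a => unit * a => Pr
a => unit * a => Base
a => unit * a => a

[Ty [Pr [Base a]] => [Ty [Pr [Pr [Base unit]] * [Base a]] => [Ty [Pr [Base a]]]]]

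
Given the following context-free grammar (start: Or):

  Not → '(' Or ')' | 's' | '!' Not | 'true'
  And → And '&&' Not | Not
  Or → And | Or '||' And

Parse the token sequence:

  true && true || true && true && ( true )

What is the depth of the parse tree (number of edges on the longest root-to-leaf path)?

[Or [Or [And [And [Not true]] && [Not true]]] || [And [And [And [Not true]] && [Not true]] && [Not ( [Or [And [Not true]]] )]]]

6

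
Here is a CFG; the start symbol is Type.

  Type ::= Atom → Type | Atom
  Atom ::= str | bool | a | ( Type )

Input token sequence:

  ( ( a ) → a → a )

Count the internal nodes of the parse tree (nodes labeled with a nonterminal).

10

[Type [Atom ( [Type [Atom ( [Type [Atom a]] )] → [Type [Atom a] → [Type [Atom a]]]] )]]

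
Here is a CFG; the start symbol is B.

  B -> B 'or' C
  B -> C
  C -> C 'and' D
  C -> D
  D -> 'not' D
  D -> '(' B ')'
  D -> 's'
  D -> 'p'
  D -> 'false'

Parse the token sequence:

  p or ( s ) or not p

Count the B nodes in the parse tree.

[B [B [B [C [D p]]] or [C [D ( [B [C [D s]]] )]]] or [C [D not [D p]]]]

4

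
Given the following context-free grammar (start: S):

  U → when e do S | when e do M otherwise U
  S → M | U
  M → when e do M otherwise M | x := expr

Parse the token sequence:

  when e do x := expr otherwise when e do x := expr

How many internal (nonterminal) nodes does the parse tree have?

6

[S [U when e do [M x := expr] otherwise [U when e do [S [M x := expr]]]]]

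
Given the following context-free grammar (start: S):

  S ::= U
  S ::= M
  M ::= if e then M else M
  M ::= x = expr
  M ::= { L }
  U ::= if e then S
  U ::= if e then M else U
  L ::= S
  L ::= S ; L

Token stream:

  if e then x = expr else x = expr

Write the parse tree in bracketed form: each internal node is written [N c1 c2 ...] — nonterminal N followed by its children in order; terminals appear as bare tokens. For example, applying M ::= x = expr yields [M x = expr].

S
M
if e then M else M
if e then x = expr else M
if e then x = expr else x = expr

[S [M if e then [M x = expr] else [M x = expr]]]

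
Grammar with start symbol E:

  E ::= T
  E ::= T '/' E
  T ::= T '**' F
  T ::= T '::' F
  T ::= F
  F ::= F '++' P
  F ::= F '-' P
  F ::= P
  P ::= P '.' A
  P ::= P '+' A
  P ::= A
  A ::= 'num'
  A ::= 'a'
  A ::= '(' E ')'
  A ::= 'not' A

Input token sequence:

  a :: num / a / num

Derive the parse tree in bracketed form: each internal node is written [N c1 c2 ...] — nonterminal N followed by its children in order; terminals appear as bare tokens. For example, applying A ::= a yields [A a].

[E [T [T [F [P [A a]]]] :: [F [P [A num]]]] / [E [T [F [P [A a]]]] / [E [T [F [P [A num]]]]]]]

E
T / E
T :: F / E
F :: F / E
P :: F / E
A :: F / E
a :: F / E
a :: P / E
a :: A / E
a :: num / E
a :: num / T / E
a :: num / F / E
a :: num / P / E
a :: num / A / E
a :: num / a / E
a :: num / a / T
a :: num / a / F
a :: num / a / P
a :: num / a / A
a :: num / a / num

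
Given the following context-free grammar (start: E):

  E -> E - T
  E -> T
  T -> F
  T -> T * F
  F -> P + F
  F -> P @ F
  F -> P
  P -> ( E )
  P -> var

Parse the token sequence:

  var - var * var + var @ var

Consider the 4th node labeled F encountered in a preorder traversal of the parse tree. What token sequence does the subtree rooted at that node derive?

var @ var

[E [E [T [F [P var]]]] - [T [T [F [P var]]] * [F [P var] + [F [P var] @ [F [P var]]]]]]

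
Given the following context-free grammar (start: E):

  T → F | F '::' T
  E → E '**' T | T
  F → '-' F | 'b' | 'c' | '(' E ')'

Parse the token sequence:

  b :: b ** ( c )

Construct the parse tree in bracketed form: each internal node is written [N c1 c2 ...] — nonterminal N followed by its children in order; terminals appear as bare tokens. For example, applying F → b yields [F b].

[E [E [T [F b] :: [T [F b]]]] ** [T [F ( [E [T [F c]]] )]]]

E
E ** T
T ** T
F :: T ** T
b :: T ** T
b :: F ** T
b :: b ** T
b :: b ** F
b :: b ** ( E )
b :: b ** ( T )
b :: b ** ( F )
b :: b ** ( c )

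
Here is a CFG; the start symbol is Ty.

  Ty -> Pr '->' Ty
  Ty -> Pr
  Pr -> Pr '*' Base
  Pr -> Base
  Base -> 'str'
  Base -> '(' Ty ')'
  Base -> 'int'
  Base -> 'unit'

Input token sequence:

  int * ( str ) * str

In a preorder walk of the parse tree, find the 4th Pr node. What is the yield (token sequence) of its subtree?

[Ty [Pr [Pr [Pr [Base int]] * [Base ( [Ty [Pr [Base str]]] )]] * [Base str]]]

str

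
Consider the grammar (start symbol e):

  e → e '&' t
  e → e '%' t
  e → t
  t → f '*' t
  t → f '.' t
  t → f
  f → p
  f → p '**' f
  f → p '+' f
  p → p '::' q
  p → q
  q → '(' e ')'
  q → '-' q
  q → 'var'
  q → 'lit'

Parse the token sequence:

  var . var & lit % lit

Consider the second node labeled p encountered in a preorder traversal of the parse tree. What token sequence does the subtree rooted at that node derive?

[e [e [e [t [f [p [q var]]] . [t [f [p [q var]]]]]] & [t [f [p [q lit]]]]] % [t [f [p [q lit]]]]]

var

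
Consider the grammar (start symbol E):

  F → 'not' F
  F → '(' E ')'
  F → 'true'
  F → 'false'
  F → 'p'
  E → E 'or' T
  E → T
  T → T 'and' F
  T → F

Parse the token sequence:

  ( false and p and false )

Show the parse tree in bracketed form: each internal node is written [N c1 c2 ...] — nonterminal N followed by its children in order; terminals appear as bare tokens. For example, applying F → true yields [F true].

[E [T [F ( [E [T [T [T [F false]] and [F p]] and [F false]]] )]]]

E
T
F
( E )
( T )
( T and F )
( T and F and F )
( F and F and F )
( false and F and F )
( false and p and F )
( false and p and false )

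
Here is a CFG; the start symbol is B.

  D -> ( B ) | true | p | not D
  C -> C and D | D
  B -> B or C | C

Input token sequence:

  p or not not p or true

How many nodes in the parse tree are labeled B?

[B [B [B [C [D p]]] or [C [D not [D not [D p]]]]] or [C [D true]]]

3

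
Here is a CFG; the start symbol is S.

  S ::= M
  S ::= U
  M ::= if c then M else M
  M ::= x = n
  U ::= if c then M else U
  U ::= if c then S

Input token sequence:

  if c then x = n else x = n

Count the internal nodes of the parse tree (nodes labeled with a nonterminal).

[S [M if c then [M x = n] else [M x = n]]]

4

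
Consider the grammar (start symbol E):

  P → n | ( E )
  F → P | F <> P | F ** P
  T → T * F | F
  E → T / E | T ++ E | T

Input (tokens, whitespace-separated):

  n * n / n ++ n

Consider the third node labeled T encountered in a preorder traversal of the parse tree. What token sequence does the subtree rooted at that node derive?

n

[E [T [T [F [P n]]] * [F [P n]]] / [E [T [F [P n]]] ++ [E [T [F [P n]]]]]]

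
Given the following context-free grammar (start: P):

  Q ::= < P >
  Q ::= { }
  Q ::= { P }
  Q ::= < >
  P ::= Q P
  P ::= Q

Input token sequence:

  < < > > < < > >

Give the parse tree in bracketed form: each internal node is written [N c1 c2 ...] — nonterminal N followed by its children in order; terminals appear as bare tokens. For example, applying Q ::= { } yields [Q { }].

[P [Q < [P [Q < >]] >] [P [Q < [P [Q < >]] >]]]

P
Q P
< P > P
< Q > P
< < > > P
< < > > Q
< < > > < P >
< < > > < Q >
< < > > < < > >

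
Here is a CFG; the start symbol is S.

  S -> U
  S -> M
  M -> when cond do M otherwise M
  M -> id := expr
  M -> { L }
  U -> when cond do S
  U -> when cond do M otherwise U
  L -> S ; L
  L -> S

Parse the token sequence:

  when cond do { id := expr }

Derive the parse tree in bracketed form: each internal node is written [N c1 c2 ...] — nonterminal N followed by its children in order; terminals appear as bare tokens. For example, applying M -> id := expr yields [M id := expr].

[S [U when cond do [S [M { [L [S [M id := expr]]] }]]]]

S
U
when cond do S
when cond do M
when cond do { L }
when cond do { S }
when cond do { M }
when cond do { id := expr }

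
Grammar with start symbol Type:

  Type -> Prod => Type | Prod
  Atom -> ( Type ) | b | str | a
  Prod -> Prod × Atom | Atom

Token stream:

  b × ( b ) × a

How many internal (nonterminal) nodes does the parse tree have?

10

[Type [Prod [Prod [Prod [Atom b]] × [Atom ( [Type [Prod [Atom b]]] )]] × [Atom a]]]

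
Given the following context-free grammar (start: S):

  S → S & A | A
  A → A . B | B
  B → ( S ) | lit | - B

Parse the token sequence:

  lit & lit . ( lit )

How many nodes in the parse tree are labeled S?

3

[S [S [A [B lit]]] & [A [A [B lit]] . [B ( [S [A [B lit]]] )]]]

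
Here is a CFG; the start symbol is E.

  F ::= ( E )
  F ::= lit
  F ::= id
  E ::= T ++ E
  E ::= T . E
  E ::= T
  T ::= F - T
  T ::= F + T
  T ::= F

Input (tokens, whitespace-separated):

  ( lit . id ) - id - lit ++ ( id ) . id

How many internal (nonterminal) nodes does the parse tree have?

[E [T [F ( [E [T [F lit]] . [E [T [F id]]]] )] - [T [F id] - [T [F lit]]]] ++ [E [T [F ( [E [T [F id]]] )]] . [E [T [F id]]]]]

22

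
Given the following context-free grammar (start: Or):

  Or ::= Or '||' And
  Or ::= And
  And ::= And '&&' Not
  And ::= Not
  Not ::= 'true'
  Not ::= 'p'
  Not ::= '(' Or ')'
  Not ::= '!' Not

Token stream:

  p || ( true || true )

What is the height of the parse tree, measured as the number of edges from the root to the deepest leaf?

7

[Or [Or [And [Not p]]] || [And [Not ( [Or [Or [And [Not true]]] || [And [Not true]]] )]]]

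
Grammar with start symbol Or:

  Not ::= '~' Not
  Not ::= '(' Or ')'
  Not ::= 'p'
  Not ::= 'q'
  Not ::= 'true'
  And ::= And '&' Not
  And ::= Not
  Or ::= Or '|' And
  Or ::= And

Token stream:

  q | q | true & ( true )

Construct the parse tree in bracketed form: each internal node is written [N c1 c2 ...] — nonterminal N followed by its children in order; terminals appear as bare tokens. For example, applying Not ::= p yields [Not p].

Or
Or | And
Or | And | And
And | And | And
Not | And | And
q | And | And
q | Not | And
q | q | And
q | q | And & Not
q | q | Not & Not
q | q | true & Not
q | q | true & ( Or )
q | q | true & ( And )
q | q | true & ( Not )
q | q | true & ( true )

[Or [Or [Or [And [Not q]]] | [And [Not q]]] | [And [And [Not true]] & [Not ( [Or [And [Not true]]] )]]]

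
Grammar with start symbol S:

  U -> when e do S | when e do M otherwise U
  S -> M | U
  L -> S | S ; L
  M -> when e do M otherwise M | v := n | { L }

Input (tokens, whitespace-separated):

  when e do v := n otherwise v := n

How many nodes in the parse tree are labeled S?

[S [M when e do [M v := n] otherwise [M v := n]]]

1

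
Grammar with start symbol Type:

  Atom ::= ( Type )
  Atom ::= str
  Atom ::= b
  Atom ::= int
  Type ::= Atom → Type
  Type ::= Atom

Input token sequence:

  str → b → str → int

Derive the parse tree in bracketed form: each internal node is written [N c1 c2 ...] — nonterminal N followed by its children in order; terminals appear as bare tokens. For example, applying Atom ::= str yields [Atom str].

Type
Atom → Type
str → Type
str → Atom → Type
str → b → Type
str → b → Atom → Type
str → b → str → Type
str → b → str → Atom
str → b → str → int

[Type [Atom str] → [Type [Atom b] → [Type [Atom str] → [Type [Atom int]]]]]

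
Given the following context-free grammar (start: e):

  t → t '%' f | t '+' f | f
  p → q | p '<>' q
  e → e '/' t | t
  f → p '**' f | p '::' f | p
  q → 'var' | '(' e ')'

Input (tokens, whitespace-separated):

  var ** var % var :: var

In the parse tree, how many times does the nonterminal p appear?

4

[e [t [t [f [p [q var]] ** [f [p [q var]]]]] % [f [p [q var]] :: [f [p [q var]]]]]]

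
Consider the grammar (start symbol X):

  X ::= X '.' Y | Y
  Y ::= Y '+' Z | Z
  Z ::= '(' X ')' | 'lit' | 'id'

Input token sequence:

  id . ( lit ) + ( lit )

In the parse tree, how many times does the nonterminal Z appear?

[X [X [Y [Z id]]] . [Y [Y [Z ( [X [Y [Z lit]]] )]] + [Z ( [X [Y [Z lit]]] )]]]

5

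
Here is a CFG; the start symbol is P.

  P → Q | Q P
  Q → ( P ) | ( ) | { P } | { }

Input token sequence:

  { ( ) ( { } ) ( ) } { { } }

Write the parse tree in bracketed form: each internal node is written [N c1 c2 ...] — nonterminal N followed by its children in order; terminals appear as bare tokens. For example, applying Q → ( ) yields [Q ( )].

P
Q P
{ P } P
{ Q P } P
{ ( ) P } P
{ ( ) Q P } P
{ ( ) ( P ) P } P
{ ( ) ( Q ) P } P
{ ( ) ( { } ) P } P
{ ( ) ( { } ) Q } P
{ ( ) ( { } ) ( ) } P
{ ( ) ( { } ) ( ) } Q
{ ( ) ( { } ) ( ) } { P }
{ ( ) ( { } ) ( ) } { Q }
{ ( ) ( { } ) ( ) } { { } }

[P [Q { [P [Q ( )] [P [Q ( [P [Q { }]] )] [P [Q ( )]]]] }] [P [Q { [P [Q { }]] }]]]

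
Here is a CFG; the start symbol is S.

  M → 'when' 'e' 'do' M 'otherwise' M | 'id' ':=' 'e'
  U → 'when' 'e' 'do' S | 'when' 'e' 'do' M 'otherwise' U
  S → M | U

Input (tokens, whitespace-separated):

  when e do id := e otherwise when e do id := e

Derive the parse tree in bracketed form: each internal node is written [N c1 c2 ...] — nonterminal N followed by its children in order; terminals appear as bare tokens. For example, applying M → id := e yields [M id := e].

[S [U when e do [M id := e] otherwise [U when e do [S [M id := e]]]]]

S
U
when e do M otherwise U
when e do id := e otherwise U
when e do id := e otherwise when e do S
when e do id := e otherwise when e do M
when e do id := e otherwise when e do id := e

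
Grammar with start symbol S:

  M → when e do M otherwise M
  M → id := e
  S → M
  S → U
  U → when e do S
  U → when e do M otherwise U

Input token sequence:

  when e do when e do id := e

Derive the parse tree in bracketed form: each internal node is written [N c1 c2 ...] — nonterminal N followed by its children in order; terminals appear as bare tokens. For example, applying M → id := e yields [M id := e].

S
U
when e do S
when e do U
when e do when e do S
when e do when e do M
when e do when e do id := e

[S [U when e do [S [U when e do [S [M id := e]]]]]]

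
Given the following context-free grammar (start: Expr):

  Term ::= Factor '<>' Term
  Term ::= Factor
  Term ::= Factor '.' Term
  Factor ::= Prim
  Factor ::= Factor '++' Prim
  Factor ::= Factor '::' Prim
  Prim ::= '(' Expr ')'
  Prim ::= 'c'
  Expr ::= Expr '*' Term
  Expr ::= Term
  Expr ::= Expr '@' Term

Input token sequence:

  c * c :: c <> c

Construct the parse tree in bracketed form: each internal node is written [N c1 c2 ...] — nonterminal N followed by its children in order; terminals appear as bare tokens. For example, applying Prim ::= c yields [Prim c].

[Expr [Expr [Term [Factor [Prim c]]]] * [Term [Factor [Factor [Prim c]] :: [Prim c]] <> [Term [Factor [Prim c]]]]]

Expr
Expr * Term
Term * Term
Factor * Term
Prim * Term
c * Term
c * Factor <> Term
c * Factor :: Prim <> Term
c * Prim :: Prim <> Term
c * c :: Prim <> Term
c * c :: c <> Term
c * c :: c <> Factor
c * c :: c <> Prim
c * c :: c <> c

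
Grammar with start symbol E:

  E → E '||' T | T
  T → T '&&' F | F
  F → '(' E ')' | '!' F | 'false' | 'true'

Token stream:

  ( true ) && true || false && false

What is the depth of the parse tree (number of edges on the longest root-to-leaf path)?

[E [E [T [T [F ( [E [T [F true]]] )]] && [F true]]] || [T [T [F false]] && [F false]]]

8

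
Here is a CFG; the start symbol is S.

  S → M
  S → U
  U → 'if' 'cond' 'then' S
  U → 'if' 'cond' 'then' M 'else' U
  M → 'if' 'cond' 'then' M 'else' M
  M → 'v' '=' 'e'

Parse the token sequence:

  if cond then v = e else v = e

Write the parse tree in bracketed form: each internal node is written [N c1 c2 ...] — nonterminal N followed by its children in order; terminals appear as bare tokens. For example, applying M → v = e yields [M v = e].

[S [M if cond then [M v = e] else [M v = e]]]

S
M
if cond then M else M
if cond then v = e else M
if cond then v = e else v = e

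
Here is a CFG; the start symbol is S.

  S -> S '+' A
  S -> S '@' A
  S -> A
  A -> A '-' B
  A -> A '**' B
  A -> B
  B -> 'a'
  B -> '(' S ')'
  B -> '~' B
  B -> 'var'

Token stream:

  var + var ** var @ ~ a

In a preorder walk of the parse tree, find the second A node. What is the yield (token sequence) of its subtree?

[S [S [S [A [B var]]] + [A [A [B var]] ** [B var]]] @ [A [B ~ [B a]]]]

var ** var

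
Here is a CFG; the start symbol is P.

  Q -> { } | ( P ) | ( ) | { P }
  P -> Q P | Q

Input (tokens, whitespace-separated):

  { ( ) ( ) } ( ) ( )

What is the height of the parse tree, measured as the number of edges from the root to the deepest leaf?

5

[P [Q { [P [Q ( )] [P [Q ( )]]] }] [P [Q ( )] [P [Q ( )]]]]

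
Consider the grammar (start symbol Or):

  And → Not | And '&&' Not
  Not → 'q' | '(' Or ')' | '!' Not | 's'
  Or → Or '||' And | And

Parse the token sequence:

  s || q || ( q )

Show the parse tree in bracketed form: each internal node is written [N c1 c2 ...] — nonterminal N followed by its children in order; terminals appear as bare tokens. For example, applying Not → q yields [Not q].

Or
Or || And
Or || And || And
And || And || And
Not || And || And
s || And || And
s || Not || And
s || q || And
s || q || Not
s || q || ( Or )
s || q || ( And )
s || q || ( Not )
s || q || ( q )

[Or [Or [Or [And [Not s]]] || [And [Not q]]] || [And [Not ( [Or [And [Not q]]] )]]]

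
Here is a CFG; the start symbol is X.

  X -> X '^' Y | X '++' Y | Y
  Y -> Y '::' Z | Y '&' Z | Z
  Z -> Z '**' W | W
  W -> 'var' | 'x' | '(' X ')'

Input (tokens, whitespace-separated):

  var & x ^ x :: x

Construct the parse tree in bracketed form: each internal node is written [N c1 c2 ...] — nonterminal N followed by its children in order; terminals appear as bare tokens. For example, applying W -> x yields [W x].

X
X ^ Y
Y ^ Y
Y & Z ^ Y
Z & Z ^ Y
W & Z ^ Y
var & Z ^ Y
var & W ^ Y
var & x ^ Y
var & x ^ Y :: Z
var & x ^ Z :: Z
var & x ^ W :: Z
var & x ^ x :: Z
var & x ^ x :: W
var & x ^ x :: x

[X [X [Y [Y [Z [W var]]] & [Z [W x]]]] ^ [Y [Y [Z [W x]]] :: [Z [W x]]]]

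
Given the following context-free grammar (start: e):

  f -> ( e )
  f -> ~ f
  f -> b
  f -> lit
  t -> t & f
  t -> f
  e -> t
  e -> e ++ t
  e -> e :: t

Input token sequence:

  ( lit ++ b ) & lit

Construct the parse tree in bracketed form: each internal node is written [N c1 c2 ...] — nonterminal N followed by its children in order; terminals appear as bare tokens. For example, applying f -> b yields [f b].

e
t
t & f
f & f
( e ) & f
( e ++ t ) & f
( t ++ t ) & f
( f ++ t ) & f
( lit ++ t ) & f
( lit ++ f ) & f
( lit ++ b ) & f
( lit ++ b ) & lit

[e [t [t [f ( [e [e [t [f lit]]] ++ [t [f b]]] )]] & [f lit]]]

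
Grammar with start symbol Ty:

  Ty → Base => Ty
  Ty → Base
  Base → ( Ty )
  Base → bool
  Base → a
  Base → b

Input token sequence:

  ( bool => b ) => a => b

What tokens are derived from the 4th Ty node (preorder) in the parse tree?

[Ty [Base ( [Ty [Base bool] => [Ty [Base b]]] )] => [Ty [Base a] => [Ty [Base b]]]]

a => b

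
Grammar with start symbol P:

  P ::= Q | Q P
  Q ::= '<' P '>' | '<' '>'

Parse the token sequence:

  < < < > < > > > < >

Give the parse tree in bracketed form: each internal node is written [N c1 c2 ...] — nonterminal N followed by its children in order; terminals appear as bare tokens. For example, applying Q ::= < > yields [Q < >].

P
Q P
< P > P
< Q > P
< < P > > P
< < Q P > > P
< < < > P > > P
< < < > Q > > P
< < < > < > > > P
< < < > < > > > Q
< < < > < > > > < >

[P [Q < [P [Q < [P [Q < >] [P [Q < >]]] >]] >] [P [Q < >]]]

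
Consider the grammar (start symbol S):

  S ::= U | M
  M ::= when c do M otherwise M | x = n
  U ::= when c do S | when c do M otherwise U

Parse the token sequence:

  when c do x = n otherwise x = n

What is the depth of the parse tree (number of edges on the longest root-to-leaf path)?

3

[S [M when c do [M x = n] otherwise [M x = n]]]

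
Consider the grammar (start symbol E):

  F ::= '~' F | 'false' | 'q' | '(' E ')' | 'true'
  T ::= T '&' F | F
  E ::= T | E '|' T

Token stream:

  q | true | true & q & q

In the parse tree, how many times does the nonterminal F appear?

[E [E [E [T [F q]]] | [T [F true]]] | [T [T [T [F true]] & [F q]] & [F q]]]

5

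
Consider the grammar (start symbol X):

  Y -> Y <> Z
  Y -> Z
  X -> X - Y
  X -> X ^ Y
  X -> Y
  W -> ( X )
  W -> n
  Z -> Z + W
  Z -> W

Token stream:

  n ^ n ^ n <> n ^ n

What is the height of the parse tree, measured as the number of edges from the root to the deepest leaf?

7

[X [X [X [X [Y [Z [W n]]]] ^ [Y [Z [W n]]]] ^ [Y [Y [Z [W n]]] <> [Z [W n]]]] ^ [Y [Z [W n]]]]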